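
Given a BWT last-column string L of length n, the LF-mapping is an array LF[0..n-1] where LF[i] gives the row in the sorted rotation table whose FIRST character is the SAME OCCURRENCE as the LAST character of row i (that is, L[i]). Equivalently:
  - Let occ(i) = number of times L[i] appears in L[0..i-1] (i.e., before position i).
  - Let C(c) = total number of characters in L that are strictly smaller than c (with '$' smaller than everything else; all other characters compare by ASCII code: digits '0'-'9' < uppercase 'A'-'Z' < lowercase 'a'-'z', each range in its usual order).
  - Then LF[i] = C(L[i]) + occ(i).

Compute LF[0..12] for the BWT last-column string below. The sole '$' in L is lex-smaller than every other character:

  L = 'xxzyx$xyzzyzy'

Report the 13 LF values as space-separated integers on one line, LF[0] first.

Answer: 1 2 9 5 3 0 4 6 10 11 7 12 8

Derivation:
Char counts: '$':1, 'x':4, 'y':4, 'z':4
C (first-col start): C('$')=0, C('x')=1, C('y')=5, C('z')=9
L[0]='x': occ=0, LF[0]=C('x')+0=1+0=1
L[1]='x': occ=1, LF[1]=C('x')+1=1+1=2
L[2]='z': occ=0, LF[2]=C('z')+0=9+0=9
L[3]='y': occ=0, LF[3]=C('y')+0=5+0=5
L[4]='x': occ=2, LF[4]=C('x')+2=1+2=3
L[5]='$': occ=0, LF[5]=C('$')+0=0+0=0
L[6]='x': occ=3, LF[6]=C('x')+3=1+3=4
L[7]='y': occ=1, LF[7]=C('y')+1=5+1=6
L[8]='z': occ=1, LF[8]=C('z')+1=9+1=10
L[9]='z': occ=2, LF[9]=C('z')+2=9+2=11
L[10]='y': occ=2, LF[10]=C('y')+2=5+2=7
L[11]='z': occ=3, LF[11]=C('z')+3=9+3=12
L[12]='y': occ=3, LF[12]=C('y')+3=5+3=8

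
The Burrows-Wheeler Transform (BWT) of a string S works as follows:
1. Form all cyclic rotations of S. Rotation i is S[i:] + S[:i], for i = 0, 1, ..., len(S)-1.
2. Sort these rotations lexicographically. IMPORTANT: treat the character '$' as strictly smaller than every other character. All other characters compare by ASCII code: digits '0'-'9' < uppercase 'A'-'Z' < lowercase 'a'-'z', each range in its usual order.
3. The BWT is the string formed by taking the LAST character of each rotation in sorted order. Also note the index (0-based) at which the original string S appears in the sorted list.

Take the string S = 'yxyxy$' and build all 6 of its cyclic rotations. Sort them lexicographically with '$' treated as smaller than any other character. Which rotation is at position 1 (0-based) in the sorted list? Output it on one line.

All 6 rotations (rotation i = S[i:]+S[:i]):
  rot[0] = yxyxy$
  rot[1] = xyxy$y
  rot[2] = yxy$yx
  rot[3] = xy$yxy
  rot[4] = y$yxyx
  rot[5] = $yxyxy
Sorted (with $ < everything):
  sorted[0] = $yxyxy
  sorted[1] = xy$yxy
  sorted[2] = xyxy$y
  sorted[3] = y$yxyx
  sorted[4] = yxy$yx
  sorted[5] = yxyxy$
sorted[1] = xy$yxy

Answer: xy$yxy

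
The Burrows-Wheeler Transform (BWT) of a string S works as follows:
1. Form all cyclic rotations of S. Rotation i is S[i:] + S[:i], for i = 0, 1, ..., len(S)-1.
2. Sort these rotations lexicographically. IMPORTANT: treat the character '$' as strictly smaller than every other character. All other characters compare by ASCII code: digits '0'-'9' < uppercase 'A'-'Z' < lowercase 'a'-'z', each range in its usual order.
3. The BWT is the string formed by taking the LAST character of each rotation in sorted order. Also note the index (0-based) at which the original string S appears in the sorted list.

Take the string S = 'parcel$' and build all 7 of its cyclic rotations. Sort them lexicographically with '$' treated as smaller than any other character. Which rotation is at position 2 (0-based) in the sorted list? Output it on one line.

Answer: cel$par

Derivation:
All 7 rotations (rotation i = S[i:]+S[:i]):
  rot[0] = parcel$
  rot[1] = arcel$p
  rot[2] = rcel$pa
  rot[3] = cel$par
  rot[4] = el$parc
  rot[5] = l$parce
  rot[6] = $parcel
Sorted (with $ < everything):
  sorted[0] = $parcel
  sorted[1] = arcel$p
  sorted[2] = cel$par
  sorted[3] = el$parc
  sorted[4] = l$parce
  sorted[5] = parcel$
  sorted[6] = rcel$pa
sorted[2] = cel$par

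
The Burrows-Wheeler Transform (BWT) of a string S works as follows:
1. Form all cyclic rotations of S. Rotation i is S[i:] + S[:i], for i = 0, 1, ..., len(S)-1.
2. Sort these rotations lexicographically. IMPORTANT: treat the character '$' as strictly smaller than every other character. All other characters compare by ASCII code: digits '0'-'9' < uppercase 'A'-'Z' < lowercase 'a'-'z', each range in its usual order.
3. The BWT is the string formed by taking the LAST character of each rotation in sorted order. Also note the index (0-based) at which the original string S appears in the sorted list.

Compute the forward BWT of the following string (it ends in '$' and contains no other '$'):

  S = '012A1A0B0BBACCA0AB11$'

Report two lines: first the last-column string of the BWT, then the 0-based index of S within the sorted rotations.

Answer: 1$AAB1B0A1C120B0AB0CA
1

Derivation:
All 21 rotations (rotation i = S[i:]+S[:i]):
  rot[0] = 012A1A0B0BBACCA0AB11$
  rot[1] = 12A1A0B0BBACCA0AB11$0
  rot[2] = 2A1A0B0BBACCA0AB11$01
  rot[3] = A1A0B0BBACCA0AB11$012
  rot[4] = 1A0B0BBACCA0AB11$012A
  rot[5] = A0B0BBACCA0AB11$012A1
  rot[6] = 0B0BBACCA0AB11$012A1A
  rot[7] = B0BBACCA0AB11$012A1A0
  rot[8] = 0BBACCA0AB11$012A1A0B
  rot[9] = BBACCA0AB11$012A1A0B0
  rot[10] = BACCA0AB11$012A1A0B0B
  rot[11] = ACCA0AB11$012A1A0B0BB
  rot[12] = CCA0AB11$012A1A0B0BBA
  rot[13] = CA0AB11$012A1A0B0BBAC
  rot[14] = A0AB11$012A1A0B0BBACC
  rot[15] = 0AB11$012A1A0B0BBACCA
  rot[16] = AB11$012A1A0B0BBACCA0
  rot[17] = B11$012A1A0B0BBACCA0A
  rot[18] = 11$012A1A0B0BBACCA0AB
  rot[19] = 1$012A1A0B0BBACCA0AB1
  rot[20] = $012A1A0B0BBACCA0AB11
Sorted (with $ < everything):
  sorted[0] = $012A1A0B0BBACCA0AB11  (last char: '1')
  sorted[1] = 012A1A0B0BBACCA0AB11$  (last char: '$')
  sorted[2] = 0AB11$012A1A0B0BBACCA  (last char: 'A')
  sorted[3] = 0B0BBACCA0AB11$012A1A  (last char: 'A')
  sorted[4] = 0BBACCA0AB11$012A1A0B  (last char: 'B')
  sorted[5] = 1$012A1A0B0BBACCA0AB1  (last char: '1')
  sorted[6] = 11$012A1A0B0BBACCA0AB  (last char: 'B')
  sorted[7] = 12A1A0B0BBACCA0AB11$0  (last char: '0')
  sorted[8] = 1A0B0BBACCA0AB11$012A  (last char: 'A')
  sorted[9] = 2A1A0B0BBACCA0AB11$01  (last char: '1')
  sorted[10] = A0AB11$012A1A0B0BBACC  (last char: 'C')
  sorted[11] = A0B0BBACCA0AB11$012A1  (last char: '1')
  sorted[12] = A1A0B0BBACCA0AB11$012  (last char: '2')
  sorted[13] = AB11$012A1A0B0BBACCA0  (last char: '0')
  sorted[14] = ACCA0AB11$012A1A0B0BB  (last char: 'B')
  sorted[15] = B0BBACCA0AB11$012A1A0  (last char: '0')
  sorted[16] = B11$012A1A0B0BBACCA0A  (last char: 'A')
  sorted[17] = BACCA0AB11$012A1A0B0B  (last char: 'B')
  sorted[18] = BBACCA0AB11$012A1A0B0  (last char: '0')
  sorted[19] = CA0AB11$012A1A0B0BBAC  (last char: 'C')
  sorted[20] = CCA0AB11$012A1A0B0BBA  (last char: 'A')
Last column: 1$AAB1B0A1C120B0AB0CA
Original string S is at sorted index 1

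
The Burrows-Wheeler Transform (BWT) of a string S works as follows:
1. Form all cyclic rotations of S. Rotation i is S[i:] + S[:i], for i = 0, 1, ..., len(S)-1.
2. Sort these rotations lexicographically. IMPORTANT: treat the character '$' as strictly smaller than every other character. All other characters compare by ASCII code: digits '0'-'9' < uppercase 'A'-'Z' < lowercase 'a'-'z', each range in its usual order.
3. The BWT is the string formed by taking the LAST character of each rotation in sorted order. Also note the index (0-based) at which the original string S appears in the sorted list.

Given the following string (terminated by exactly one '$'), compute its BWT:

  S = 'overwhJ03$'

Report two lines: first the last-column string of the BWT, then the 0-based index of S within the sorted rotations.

All 10 rotations (rotation i = S[i:]+S[:i]):
  rot[0] = overwhJ03$
  rot[1] = verwhJ03$o
  rot[2] = erwhJ03$ov
  rot[3] = rwhJ03$ove
  rot[4] = whJ03$over
  rot[5] = hJ03$overw
  rot[6] = J03$overwh
  rot[7] = 03$overwhJ
  rot[8] = 3$overwhJ0
  rot[9] = $overwhJ03
Sorted (with $ < everything):
  sorted[0] = $overwhJ03  (last char: '3')
  sorted[1] = 03$overwhJ  (last char: 'J')
  sorted[2] = 3$overwhJ0  (last char: '0')
  sorted[3] = J03$overwh  (last char: 'h')
  sorted[4] = erwhJ03$ov  (last char: 'v')
  sorted[5] = hJ03$overw  (last char: 'w')
  sorted[6] = overwhJ03$  (last char: '$')
  sorted[7] = rwhJ03$ove  (last char: 'e')
  sorted[8] = verwhJ03$o  (last char: 'o')
  sorted[9] = whJ03$over  (last char: 'r')
Last column: 3J0hvw$eor
Original string S is at sorted index 6

Answer: 3J0hvw$eor
6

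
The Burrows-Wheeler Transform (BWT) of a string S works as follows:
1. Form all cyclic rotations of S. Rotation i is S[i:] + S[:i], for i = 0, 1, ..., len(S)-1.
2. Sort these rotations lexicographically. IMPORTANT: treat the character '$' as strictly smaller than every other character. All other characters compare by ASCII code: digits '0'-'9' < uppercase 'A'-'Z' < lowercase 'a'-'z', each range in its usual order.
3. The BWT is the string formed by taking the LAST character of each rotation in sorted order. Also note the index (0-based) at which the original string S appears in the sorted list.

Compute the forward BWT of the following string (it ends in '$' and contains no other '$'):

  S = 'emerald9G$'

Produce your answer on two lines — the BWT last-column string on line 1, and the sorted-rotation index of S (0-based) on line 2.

Answer: Gd9rl$maee
5

Derivation:
All 10 rotations (rotation i = S[i:]+S[:i]):
  rot[0] = emerald9G$
  rot[1] = merald9G$e
  rot[2] = erald9G$em
  rot[3] = rald9G$eme
  rot[4] = ald9G$emer
  rot[5] = ld9G$emera
  rot[6] = d9G$emeral
  rot[7] = 9G$emerald
  rot[8] = G$emerald9
  rot[9] = $emerald9G
Sorted (with $ < everything):
  sorted[0] = $emerald9G  (last char: 'G')
  sorted[1] = 9G$emerald  (last char: 'd')
  sorted[2] = G$emerald9  (last char: '9')
  sorted[3] = ald9G$emer  (last char: 'r')
  sorted[4] = d9G$emeral  (last char: 'l')
  sorted[5] = emerald9G$  (last char: '$')
  sorted[6] = erald9G$em  (last char: 'm')
  sorted[7] = ld9G$emera  (last char: 'a')
  sorted[8] = merald9G$e  (last char: 'e')
  sorted[9] = rald9G$eme  (last char: 'e')
Last column: Gd9rl$maee
Original string S is at sorted index 5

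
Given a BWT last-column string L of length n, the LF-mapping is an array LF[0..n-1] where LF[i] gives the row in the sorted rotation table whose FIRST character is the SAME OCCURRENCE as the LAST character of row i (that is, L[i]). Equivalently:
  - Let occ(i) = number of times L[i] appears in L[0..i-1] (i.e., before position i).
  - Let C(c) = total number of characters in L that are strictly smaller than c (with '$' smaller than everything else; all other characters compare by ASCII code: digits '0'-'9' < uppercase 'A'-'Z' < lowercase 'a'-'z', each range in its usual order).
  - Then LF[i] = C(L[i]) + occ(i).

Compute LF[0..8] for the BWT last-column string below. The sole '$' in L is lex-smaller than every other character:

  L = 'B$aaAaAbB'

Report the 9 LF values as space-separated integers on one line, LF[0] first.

Char counts: '$':1, 'A':2, 'B':2, 'a':3, 'b':1
C (first-col start): C('$')=0, C('A')=1, C('B')=3, C('a')=5, C('b')=8
L[0]='B': occ=0, LF[0]=C('B')+0=3+0=3
L[1]='$': occ=0, LF[1]=C('$')+0=0+0=0
L[2]='a': occ=0, LF[2]=C('a')+0=5+0=5
L[3]='a': occ=1, LF[3]=C('a')+1=5+1=6
L[4]='A': occ=0, LF[4]=C('A')+0=1+0=1
L[5]='a': occ=2, LF[5]=C('a')+2=5+2=7
L[6]='A': occ=1, LF[6]=C('A')+1=1+1=2
L[7]='b': occ=0, LF[7]=C('b')+0=8+0=8
L[8]='B': occ=1, LF[8]=C('B')+1=3+1=4

Answer: 3 0 5 6 1 7 2 8 4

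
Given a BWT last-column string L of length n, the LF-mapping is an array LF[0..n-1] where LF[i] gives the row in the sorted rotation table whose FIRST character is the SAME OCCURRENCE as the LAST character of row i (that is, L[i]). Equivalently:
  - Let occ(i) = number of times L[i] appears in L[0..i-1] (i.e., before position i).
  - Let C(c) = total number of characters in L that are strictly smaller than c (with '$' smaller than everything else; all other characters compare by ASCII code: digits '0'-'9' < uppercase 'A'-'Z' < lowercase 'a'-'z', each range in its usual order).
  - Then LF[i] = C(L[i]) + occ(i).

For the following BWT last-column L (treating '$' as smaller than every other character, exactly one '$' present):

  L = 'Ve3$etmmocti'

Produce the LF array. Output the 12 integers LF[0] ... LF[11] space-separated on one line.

Answer: 2 4 1 0 5 10 7 8 9 3 11 6

Derivation:
Char counts: '$':1, '3':1, 'V':1, 'c':1, 'e':2, 'i':1, 'm':2, 'o':1, 't':2
C (first-col start): C('$')=0, C('3')=1, C('V')=2, C('c')=3, C('e')=4, C('i')=6, C('m')=7, C('o')=9, C('t')=10
L[0]='V': occ=0, LF[0]=C('V')+0=2+0=2
L[1]='e': occ=0, LF[1]=C('e')+0=4+0=4
L[2]='3': occ=0, LF[2]=C('3')+0=1+0=1
L[3]='$': occ=0, LF[3]=C('$')+0=0+0=0
L[4]='e': occ=1, LF[4]=C('e')+1=4+1=5
L[5]='t': occ=0, LF[5]=C('t')+0=10+0=10
L[6]='m': occ=0, LF[6]=C('m')+0=7+0=7
L[7]='m': occ=1, LF[7]=C('m')+1=7+1=8
L[8]='o': occ=0, LF[8]=C('o')+0=9+0=9
L[9]='c': occ=0, LF[9]=C('c')+0=3+0=3
L[10]='t': occ=1, LF[10]=C('t')+1=10+1=11
L[11]='i': occ=0, LF[11]=C('i')+0=6+0=6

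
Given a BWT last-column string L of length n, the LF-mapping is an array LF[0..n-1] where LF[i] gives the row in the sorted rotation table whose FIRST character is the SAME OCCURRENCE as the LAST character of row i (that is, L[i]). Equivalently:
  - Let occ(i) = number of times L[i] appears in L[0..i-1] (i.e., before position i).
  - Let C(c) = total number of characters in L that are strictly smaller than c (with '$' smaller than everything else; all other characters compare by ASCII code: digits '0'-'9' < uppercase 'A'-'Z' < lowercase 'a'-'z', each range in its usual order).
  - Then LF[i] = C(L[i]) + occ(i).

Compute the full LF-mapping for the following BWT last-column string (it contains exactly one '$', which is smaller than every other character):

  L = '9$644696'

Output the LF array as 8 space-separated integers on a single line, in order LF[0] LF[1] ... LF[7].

Char counts: '$':1, '4':2, '6':3, '9':2
C (first-col start): C('$')=0, C('4')=1, C('6')=3, C('9')=6
L[0]='9': occ=0, LF[0]=C('9')+0=6+0=6
L[1]='$': occ=0, LF[1]=C('$')+0=0+0=0
L[2]='6': occ=0, LF[2]=C('6')+0=3+0=3
L[3]='4': occ=0, LF[3]=C('4')+0=1+0=1
L[4]='4': occ=1, LF[4]=C('4')+1=1+1=2
L[5]='6': occ=1, LF[5]=C('6')+1=3+1=4
L[6]='9': occ=1, LF[6]=C('9')+1=6+1=7
L[7]='6': occ=2, LF[7]=C('6')+2=3+2=5

Answer: 6 0 3 1 2 4 7 5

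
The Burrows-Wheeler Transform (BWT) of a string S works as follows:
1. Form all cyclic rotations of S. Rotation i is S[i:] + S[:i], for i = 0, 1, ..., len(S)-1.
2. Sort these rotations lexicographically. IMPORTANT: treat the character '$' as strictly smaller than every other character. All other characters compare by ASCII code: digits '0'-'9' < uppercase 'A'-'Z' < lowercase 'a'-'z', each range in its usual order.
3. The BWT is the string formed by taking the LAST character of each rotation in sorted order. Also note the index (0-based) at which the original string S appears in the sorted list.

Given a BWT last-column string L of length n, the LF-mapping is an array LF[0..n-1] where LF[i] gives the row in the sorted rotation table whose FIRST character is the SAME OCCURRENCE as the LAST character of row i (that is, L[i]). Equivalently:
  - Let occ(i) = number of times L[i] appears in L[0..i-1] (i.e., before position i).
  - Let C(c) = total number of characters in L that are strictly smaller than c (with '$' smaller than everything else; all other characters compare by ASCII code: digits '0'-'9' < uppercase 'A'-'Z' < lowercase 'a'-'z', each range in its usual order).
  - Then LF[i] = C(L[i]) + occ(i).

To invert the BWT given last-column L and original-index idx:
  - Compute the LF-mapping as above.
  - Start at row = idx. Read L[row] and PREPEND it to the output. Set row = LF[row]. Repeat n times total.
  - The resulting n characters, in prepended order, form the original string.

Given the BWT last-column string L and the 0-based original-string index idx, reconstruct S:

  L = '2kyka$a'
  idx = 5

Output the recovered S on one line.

LF mapping: 1 4 6 5 2 0 3
Walk LF starting at row 5, prepending L[row]:
  step 1: row=5, L[5]='$', prepend. Next row=LF[5]=0
  step 2: row=0, L[0]='2', prepend. Next row=LF[0]=1
  step 3: row=1, L[1]='k', prepend. Next row=LF[1]=4
  step 4: row=4, L[4]='a', prepend. Next row=LF[4]=2
  step 5: row=2, L[2]='y', prepend. Next row=LF[2]=6
  step 6: row=6, L[6]='a', prepend. Next row=LF[6]=3
  step 7: row=3, L[3]='k', prepend. Next row=LF[3]=5
Reversed output: kayak2$

Answer: kayak2$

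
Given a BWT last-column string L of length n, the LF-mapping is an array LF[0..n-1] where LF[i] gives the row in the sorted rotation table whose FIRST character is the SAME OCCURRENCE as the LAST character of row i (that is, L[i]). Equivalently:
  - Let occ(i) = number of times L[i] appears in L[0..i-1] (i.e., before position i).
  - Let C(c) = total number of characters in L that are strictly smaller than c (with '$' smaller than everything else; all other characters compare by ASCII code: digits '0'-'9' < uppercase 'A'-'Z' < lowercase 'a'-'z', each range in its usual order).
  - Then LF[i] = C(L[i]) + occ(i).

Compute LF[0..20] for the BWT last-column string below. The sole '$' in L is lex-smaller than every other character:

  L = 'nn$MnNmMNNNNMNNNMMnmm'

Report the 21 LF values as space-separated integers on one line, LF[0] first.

Answer: 17 18 0 1 19 6 14 2 7 8 9 10 3 11 12 13 4 5 20 15 16

Derivation:
Char counts: '$':1, 'M':5, 'N':8, 'm':3, 'n':4
C (first-col start): C('$')=0, C('M')=1, C('N')=6, C('m')=14, C('n')=17
L[0]='n': occ=0, LF[0]=C('n')+0=17+0=17
L[1]='n': occ=1, LF[1]=C('n')+1=17+1=18
L[2]='$': occ=0, LF[2]=C('$')+0=0+0=0
L[3]='M': occ=0, LF[3]=C('M')+0=1+0=1
L[4]='n': occ=2, LF[4]=C('n')+2=17+2=19
L[5]='N': occ=0, LF[5]=C('N')+0=6+0=6
L[6]='m': occ=0, LF[6]=C('m')+0=14+0=14
L[7]='M': occ=1, LF[7]=C('M')+1=1+1=2
L[8]='N': occ=1, LF[8]=C('N')+1=6+1=7
L[9]='N': occ=2, LF[9]=C('N')+2=6+2=8
L[10]='N': occ=3, LF[10]=C('N')+3=6+3=9
L[11]='N': occ=4, LF[11]=C('N')+4=6+4=10
L[12]='M': occ=2, LF[12]=C('M')+2=1+2=3
L[13]='N': occ=5, LF[13]=C('N')+5=6+5=11
L[14]='N': occ=6, LF[14]=C('N')+6=6+6=12
L[15]='N': occ=7, LF[15]=C('N')+7=6+7=13
L[16]='M': occ=3, LF[16]=C('M')+3=1+3=4
L[17]='M': occ=4, LF[17]=C('M')+4=1+4=5
L[18]='n': occ=3, LF[18]=C('n')+3=17+3=20
L[19]='m': occ=1, LF[19]=C('m')+1=14+1=15
L[20]='m': occ=2, LF[20]=C('m')+2=14+2=16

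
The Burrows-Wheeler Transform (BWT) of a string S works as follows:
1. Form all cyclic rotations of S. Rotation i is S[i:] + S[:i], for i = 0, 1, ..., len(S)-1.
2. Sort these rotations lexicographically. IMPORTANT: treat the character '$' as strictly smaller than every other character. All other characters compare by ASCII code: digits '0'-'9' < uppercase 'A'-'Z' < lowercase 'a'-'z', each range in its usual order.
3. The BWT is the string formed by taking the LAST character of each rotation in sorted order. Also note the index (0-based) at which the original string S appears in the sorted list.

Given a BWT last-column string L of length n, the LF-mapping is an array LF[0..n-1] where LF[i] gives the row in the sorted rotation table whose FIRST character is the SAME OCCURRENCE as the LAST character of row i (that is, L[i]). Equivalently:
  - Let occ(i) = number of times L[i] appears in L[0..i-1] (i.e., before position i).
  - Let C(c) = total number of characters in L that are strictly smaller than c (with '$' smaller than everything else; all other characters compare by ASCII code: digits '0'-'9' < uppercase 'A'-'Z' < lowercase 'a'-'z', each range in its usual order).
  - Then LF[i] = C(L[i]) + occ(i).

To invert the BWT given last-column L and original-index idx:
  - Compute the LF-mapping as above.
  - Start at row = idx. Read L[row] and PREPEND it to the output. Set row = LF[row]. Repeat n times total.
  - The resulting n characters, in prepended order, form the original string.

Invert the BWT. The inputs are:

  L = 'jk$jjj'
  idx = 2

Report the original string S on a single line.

LF mapping: 1 5 0 2 3 4
Walk LF starting at row 2, prepending L[row]:
  step 1: row=2, L[2]='$', prepend. Next row=LF[2]=0
  step 2: row=0, L[0]='j', prepend. Next row=LF[0]=1
  step 3: row=1, L[1]='k', prepend. Next row=LF[1]=5
  step 4: row=5, L[5]='j', prepend. Next row=LF[5]=4
  step 5: row=4, L[4]='j', prepend. Next row=LF[4]=3
  step 6: row=3, L[3]='j', prepend. Next row=LF[3]=2
Reversed output: jjjkj$

Answer: jjjkj$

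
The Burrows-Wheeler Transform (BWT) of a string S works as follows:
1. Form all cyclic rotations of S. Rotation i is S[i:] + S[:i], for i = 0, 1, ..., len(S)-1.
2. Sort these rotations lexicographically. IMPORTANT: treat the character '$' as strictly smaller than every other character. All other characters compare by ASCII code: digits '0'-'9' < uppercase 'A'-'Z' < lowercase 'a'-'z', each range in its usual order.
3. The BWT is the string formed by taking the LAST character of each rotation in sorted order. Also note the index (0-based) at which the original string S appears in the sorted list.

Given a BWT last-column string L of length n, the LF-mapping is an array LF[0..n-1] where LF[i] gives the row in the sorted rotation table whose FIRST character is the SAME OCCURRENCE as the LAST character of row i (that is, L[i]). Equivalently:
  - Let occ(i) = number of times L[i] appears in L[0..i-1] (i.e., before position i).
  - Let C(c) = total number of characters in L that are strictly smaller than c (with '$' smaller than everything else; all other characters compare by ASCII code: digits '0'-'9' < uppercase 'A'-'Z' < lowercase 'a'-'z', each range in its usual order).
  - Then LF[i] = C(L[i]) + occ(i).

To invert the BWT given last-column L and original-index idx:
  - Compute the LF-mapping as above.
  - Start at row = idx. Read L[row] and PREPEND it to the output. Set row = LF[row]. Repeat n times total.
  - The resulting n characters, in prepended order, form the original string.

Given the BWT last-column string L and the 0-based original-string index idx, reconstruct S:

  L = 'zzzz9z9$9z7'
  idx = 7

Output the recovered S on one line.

Answer: z99z9z7zzz$

Derivation:
LF mapping: 5 6 7 8 2 9 3 0 4 10 1
Walk LF starting at row 7, prepending L[row]:
  step 1: row=7, L[7]='$', prepend. Next row=LF[7]=0
  step 2: row=0, L[0]='z', prepend. Next row=LF[0]=5
  step 3: row=5, L[5]='z', prepend. Next row=LF[5]=9
  step 4: row=9, L[9]='z', prepend. Next row=LF[9]=10
  step 5: row=10, L[10]='7', prepend. Next row=LF[10]=1
  step 6: row=1, L[1]='z', prepend. Next row=LF[1]=6
  step 7: row=6, L[6]='9', prepend. Next row=LF[6]=3
  step 8: row=3, L[3]='z', prepend. Next row=LF[3]=8
  step 9: row=8, L[8]='9', prepend. Next row=LF[8]=4
  step 10: row=4, L[4]='9', prepend. Next row=LF[4]=2
  step 11: row=2, L[2]='z', prepend. Next row=LF[2]=7
Reversed output: z99z9z7zzz$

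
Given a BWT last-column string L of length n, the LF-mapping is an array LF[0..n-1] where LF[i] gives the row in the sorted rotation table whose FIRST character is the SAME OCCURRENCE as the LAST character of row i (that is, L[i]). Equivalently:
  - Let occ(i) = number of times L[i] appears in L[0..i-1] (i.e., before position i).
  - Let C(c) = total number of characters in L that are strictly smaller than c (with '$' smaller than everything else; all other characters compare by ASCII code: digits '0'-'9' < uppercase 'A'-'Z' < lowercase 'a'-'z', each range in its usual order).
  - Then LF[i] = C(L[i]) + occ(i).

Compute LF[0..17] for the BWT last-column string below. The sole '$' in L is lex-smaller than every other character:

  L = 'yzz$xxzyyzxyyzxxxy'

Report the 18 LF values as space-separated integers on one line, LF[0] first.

Char counts: '$':1, 'x':6, 'y':6, 'z':5
C (first-col start): C('$')=0, C('x')=1, C('y')=7, C('z')=13
L[0]='y': occ=0, LF[0]=C('y')+0=7+0=7
L[1]='z': occ=0, LF[1]=C('z')+0=13+0=13
L[2]='z': occ=1, LF[2]=C('z')+1=13+1=14
L[3]='$': occ=0, LF[3]=C('$')+0=0+0=0
L[4]='x': occ=0, LF[4]=C('x')+0=1+0=1
L[5]='x': occ=1, LF[5]=C('x')+1=1+1=2
L[6]='z': occ=2, LF[6]=C('z')+2=13+2=15
L[7]='y': occ=1, LF[7]=C('y')+1=7+1=8
L[8]='y': occ=2, LF[8]=C('y')+2=7+2=9
L[9]='z': occ=3, LF[9]=C('z')+3=13+3=16
L[10]='x': occ=2, LF[10]=C('x')+2=1+2=3
L[11]='y': occ=3, LF[11]=C('y')+3=7+3=10
L[12]='y': occ=4, LF[12]=C('y')+4=7+4=11
L[13]='z': occ=4, LF[13]=C('z')+4=13+4=17
L[14]='x': occ=3, LF[14]=C('x')+3=1+3=4
L[15]='x': occ=4, LF[15]=C('x')+4=1+4=5
L[16]='x': occ=5, LF[16]=C('x')+5=1+5=6
L[17]='y': occ=5, LF[17]=C('y')+5=7+5=12

Answer: 7 13 14 0 1 2 15 8 9 16 3 10 11 17 4 5 6 12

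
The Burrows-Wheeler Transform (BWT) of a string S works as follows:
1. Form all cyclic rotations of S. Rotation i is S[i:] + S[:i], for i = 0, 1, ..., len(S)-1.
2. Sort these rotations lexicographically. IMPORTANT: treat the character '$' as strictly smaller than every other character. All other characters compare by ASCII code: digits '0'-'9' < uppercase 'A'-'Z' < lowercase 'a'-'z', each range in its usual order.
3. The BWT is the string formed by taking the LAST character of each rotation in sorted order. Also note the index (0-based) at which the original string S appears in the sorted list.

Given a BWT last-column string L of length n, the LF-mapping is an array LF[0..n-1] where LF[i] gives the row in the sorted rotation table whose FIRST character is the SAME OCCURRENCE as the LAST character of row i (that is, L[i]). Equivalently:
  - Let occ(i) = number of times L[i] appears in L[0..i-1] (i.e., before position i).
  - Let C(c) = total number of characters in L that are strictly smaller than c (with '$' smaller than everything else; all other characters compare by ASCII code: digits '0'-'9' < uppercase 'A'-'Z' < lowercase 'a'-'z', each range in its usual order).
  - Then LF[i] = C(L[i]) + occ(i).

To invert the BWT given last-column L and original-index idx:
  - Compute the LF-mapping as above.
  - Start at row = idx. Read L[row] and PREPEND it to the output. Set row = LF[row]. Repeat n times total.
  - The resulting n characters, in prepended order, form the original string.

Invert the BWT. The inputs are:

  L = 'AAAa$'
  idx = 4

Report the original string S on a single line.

LF mapping: 1 2 3 4 0
Walk LF starting at row 4, prepending L[row]:
  step 1: row=4, L[4]='$', prepend. Next row=LF[4]=0
  step 2: row=0, L[0]='A', prepend. Next row=LF[0]=1
  step 3: row=1, L[1]='A', prepend. Next row=LF[1]=2
  step 4: row=2, L[2]='A', prepend. Next row=LF[2]=3
  step 5: row=3, L[3]='a', prepend. Next row=LF[3]=4
Reversed output: aAAA$

Answer: aAAA$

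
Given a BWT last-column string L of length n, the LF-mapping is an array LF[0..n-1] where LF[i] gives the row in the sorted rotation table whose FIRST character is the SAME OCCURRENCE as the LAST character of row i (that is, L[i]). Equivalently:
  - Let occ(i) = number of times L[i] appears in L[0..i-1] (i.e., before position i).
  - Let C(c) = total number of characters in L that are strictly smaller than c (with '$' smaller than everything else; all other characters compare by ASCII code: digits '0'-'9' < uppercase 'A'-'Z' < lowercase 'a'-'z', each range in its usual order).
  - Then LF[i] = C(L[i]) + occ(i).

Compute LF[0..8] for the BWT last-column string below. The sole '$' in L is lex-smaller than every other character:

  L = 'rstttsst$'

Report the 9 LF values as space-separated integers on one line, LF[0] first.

Char counts: '$':1, 'r':1, 's':3, 't':4
C (first-col start): C('$')=0, C('r')=1, C('s')=2, C('t')=5
L[0]='r': occ=0, LF[0]=C('r')+0=1+0=1
L[1]='s': occ=0, LF[1]=C('s')+0=2+0=2
L[2]='t': occ=0, LF[2]=C('t')+0=5+0=5
L[3]='t': occ=1, LF[3]=C('t')+1=5+1=6
L[4]='t': occ=2, LF[4]=C('t')+2=5+2=7
L[5]='s': occ=1, LF[5]=C('s')+1=2+1=3
L[6]='s': occ=2, LF[6]=C('s')+2=2+2=4
L[7]='t': occ=3, LF[7]=C('t')+3=5+3=8
L[8]='$': occ=0, LF[8]=C('$')+0=0+0=0

Answer: 1 2 5 6 7 3 4 8 0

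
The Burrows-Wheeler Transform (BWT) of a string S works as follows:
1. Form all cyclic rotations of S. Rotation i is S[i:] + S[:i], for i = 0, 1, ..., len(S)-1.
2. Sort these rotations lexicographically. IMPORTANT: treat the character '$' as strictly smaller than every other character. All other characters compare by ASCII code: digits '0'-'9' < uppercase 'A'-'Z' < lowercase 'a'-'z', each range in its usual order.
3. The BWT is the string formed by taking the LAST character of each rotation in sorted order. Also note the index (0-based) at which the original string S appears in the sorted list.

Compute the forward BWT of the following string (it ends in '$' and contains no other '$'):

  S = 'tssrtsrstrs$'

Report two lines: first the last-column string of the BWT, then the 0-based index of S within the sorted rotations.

All 12 rotations (rotation i = S[i:]+S[:i]):
  rot[0] = tssrtsrstrs$
  rot[1] = ssrtsrstrs$t
  rot[2] = srtsrstrs$ts
  rot[3] = rtsrstrs$tss
  rot[4] = tsrstrs$tssr
  rot[5] = srstrs$tssrt
  rot[6] = rstrs$tssrts
  rot[7] = strs$tssrtsr
  rot[8] = trs$tssrtsrs
  rot[9] = rs$tssrtsrst
  rot[10] = s$tssrtsrstr
  rot[11] = $tssrtsrstrs
Sorted (with $ < everything):
  sorted[0] = $tssrtsrstrs  (last char: 's')
  sorted[1] = rs$tssrtsrst  (last char: 't')
  sorted[2] = rstrs$tssrts  (last char: 's')
  sorted[3] = rtsrstrs$tss  (last char: 's')
  sorted[4] = s$tssrtsrstr  (last char: 'r')
  sorted[5] = srstrs$tssrt  (last char: 't')
  sorted[6] = srtsrstrs$ts  (last char: 's')
  sorted[7] = ssrtsrstrs$t  (last char: 't')
  sorted[8] = strs$tssrtsr  (last char: 'r')
  sorted[9] = trs$tssrtsrs  (last char: 's')
  sorted[10] = tsrstrs$tssr  (last char: 'r')
  sorted[11] = tssrtsrstrs$  (last char: '$')
Last column: stssrtstrsr$
Original string S is at sorted index 11

Answer: stssrtstrsr$
11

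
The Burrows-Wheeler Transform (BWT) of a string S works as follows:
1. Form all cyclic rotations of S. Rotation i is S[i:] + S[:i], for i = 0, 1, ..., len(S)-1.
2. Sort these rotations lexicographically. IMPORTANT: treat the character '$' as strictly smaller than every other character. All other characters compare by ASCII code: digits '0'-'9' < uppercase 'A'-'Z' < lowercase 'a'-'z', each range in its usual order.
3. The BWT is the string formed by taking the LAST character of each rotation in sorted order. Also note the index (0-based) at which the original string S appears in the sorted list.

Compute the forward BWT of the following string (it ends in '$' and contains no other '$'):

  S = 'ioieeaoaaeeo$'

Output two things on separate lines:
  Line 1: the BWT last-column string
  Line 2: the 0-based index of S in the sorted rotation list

Answer: ooaeeiaeo$eai
9

Derivation:
All 13 rotations (rotation i = S[i:]+S[:i]):
  rot[0] = ioieeaoaaeeo$
  rot[1] = oieeaoaaeeo$i
  rot[2] = ieeaoaaeeo$io
  rot[3] = eeaoaaeeo$ioi
  rot[4] = eaoaaeeo$ioie
  rot[5] = aoaaeeo$ioiee
  rot[6] = oaaeeo$ioieea
  rot[7] = aaeeo$ioieeao
  rot[8] = aeeo$ioieeaoa
  rot[9] = eeo$ioieeaoaa
  rot[10] = eo$ioieeaoaae
  rot[11] = o$ioieeaoaaee
  rot[12] = $ioieeaoaaeeo
Sorted (with $ < everything):
  sorted[0] = $ioieeaoaaeeo  (last char: 'o')
  sorted[1] = aaeeo$ioieeao  (last char: 'o')
  sorted[2] = aeeo$ioieeaoa  (last char: 'a')
  sorted[3] = aoaaeeo$ioiee  (last char: 'e')
  sorted[4] = eaoaaeeo$ioie  (last char: 'e')
  sorted[5] = eeaoaaeeo$ioi  (last char: 'i')
  sorted[6] = eeo$ioieeaoaa  (last char: 'a')
  sorted[7] = eo$ioieeaoaae  (last char: 'e')
  sorted[8] = ieeaoaaeeo$io  (last char: 'o')
  sorted[9] = ioieeaoaaeeo$  (last char: '$')
  sorted[10] = o$ioieeaoaaee  (last char: 'e')
  sorted[11] = oaaeeo$ioieea  (last char: 'a')
  sorted[12] = oieeaoaaeeo$i  (last char: 'i')
Last column: ooaeeiaeo$eai
Original string S is at sorted index 9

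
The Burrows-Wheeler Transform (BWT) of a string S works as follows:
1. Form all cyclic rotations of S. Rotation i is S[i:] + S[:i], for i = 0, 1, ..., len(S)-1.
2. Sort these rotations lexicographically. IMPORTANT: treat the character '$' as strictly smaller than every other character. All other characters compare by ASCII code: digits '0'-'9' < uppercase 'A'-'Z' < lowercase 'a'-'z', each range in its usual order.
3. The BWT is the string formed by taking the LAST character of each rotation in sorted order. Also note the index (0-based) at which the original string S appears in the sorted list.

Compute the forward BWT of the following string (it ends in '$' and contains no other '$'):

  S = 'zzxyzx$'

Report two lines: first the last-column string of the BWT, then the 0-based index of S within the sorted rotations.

All 7 rotations (rotation i = S[i:]+S[:i]):
  rot[0] = zzxyzx$
  rot[1] = zxyzx$z
  rot[2] = xyzx$zz
  rot[3] = yzx$zzx
  rot[4] = zx$zzxy
  rot[5] = x$zzxyz
  rot[6] = $zzxyzx
Sorted (with $ < everything):
  sorted[0] = $zzxyzx  (last char: 'x')
  sorted[1] = x$zzxyz  (last char: 'z')
  sorted[2] = xyzx$zz  (last char: 'z')
  sorted[3] = yzx$zzx  (last char: 'x')
  sorted[4] = zx$zzxy  (last char: 'y')
  sorted[5] = zxyzx$z  (last char: 'z')
  sorted[6] = zzxyzx$  (last char: '$')
Last column: xzzxyz$
Original string S is at sorted index 6

Answer: xzzxyz$
6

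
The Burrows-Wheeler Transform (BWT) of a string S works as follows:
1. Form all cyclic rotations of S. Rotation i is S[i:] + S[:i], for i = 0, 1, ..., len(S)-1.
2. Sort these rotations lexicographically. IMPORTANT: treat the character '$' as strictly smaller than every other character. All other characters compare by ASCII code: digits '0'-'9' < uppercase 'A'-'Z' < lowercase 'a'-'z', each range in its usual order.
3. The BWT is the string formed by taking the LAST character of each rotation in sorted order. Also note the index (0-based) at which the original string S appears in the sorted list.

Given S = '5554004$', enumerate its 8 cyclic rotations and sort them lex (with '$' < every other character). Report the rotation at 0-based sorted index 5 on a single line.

All 8 rotations (rotation i = S[i:]+S[:i]):
  rot[0] = 5554004$
  rot[1] = 554004$5
  rot[2] = 54004$55
  rot[3] = 4004$555
  rot[4] = 004$5554
  rot[5] = 04$55540
  rot[6] = 4$555400
  rot[7] = $5554004
Sorted (with $ < everything):
  sorted[0] = $5554004
  sorted[1] = 004$5554
  sorted[2] = 04$55540
  sorted[3] = 4$555400
  sorted[4] = 4004$555
  sorted[5] = 54004$55
  sorted[6] = 554004$5
  sorted[7] = 5554004$
sorted[5] = 54004$55

Answer: 54004$55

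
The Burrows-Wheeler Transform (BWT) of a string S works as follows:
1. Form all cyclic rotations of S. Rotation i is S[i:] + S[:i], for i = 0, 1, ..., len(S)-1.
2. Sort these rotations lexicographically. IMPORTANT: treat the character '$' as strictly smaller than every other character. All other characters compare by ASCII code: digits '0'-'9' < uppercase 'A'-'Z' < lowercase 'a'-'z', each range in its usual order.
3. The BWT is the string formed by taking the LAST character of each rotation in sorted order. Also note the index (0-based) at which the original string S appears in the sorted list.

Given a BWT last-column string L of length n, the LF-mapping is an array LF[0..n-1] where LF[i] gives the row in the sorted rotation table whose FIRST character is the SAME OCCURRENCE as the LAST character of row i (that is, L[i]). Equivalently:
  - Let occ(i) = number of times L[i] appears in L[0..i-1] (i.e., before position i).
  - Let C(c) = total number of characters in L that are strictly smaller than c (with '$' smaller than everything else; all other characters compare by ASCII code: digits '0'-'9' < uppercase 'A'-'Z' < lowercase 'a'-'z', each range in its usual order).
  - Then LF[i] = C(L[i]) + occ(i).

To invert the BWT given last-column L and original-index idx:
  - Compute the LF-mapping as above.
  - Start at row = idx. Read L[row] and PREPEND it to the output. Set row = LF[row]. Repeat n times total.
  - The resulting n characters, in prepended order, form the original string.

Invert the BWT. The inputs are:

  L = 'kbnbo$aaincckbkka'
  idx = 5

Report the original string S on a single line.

Answer: baobabknickknack$

Derivation:
LF mapping: 10 4 14 5 16 0 1 2 9 15 7 8 11 6 12 13 3
Walk LF starting at row 5, prepending L[row]:
  step 1: row=5, L[5]='$', prepend. Next row=LF[5]=0
  step 2: row=0, L[0]='k', prepend. Next row=LF[0]=10
  step 3: row=10, L[10]='c', prepend. Next row=LF[10]=7
  step 4: row=7, L[7]='a', prepend. Next row=LF[7]=2
  step 5: row=2, L[2]='n', prepend. Next row=LF[2]=14
  step 6: row=14, L[14]='k', prepend. Next row=LF[14]=12
  step 7: row=12, L[12]='k', prepend. Next row=LF[12]=11
  step 8: row=11, L[11]='c', prepend. Next row=LF[11]=8
  step 9: row=8, L[8]='i', prepend. Next row=LF[8]=9
  step 10: row=9, L[9]='n', prepend. Next row=LF[9]=15
  step 11: row=15, L[15]='k', prepend. Next row=LF[15]=13
  step 12: row=13, L[13]='b', prepend. Next row=LF[13]=6
  step 13: row=6, L[6]='a', prepend. Next row=LF[6]=1
  step 14: row=1, L[1]='b', prepend. Next row=LF[1]=4
  step 15: row=4, L[4]='o', prepend. Next row=LF[4]=16
  step 16: row=16, L[16]='a', prepend. Next row=LF[16]=3
  step 17: row=3, L[3]='b', prepend. Next row=LF[3]=5
Reversed output: baobabknickknack$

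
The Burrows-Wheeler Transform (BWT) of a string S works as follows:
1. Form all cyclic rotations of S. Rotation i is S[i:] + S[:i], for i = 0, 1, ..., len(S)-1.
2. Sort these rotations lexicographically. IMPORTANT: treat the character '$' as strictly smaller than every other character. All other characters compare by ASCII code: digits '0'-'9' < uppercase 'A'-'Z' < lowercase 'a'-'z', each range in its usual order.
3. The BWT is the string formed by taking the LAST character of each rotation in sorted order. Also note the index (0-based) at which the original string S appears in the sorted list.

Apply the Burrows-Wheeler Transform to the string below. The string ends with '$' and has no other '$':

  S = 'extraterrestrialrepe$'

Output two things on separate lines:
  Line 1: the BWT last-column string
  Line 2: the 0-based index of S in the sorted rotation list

Answer: eirprtr$raetlrteeaxse
7

Derivation:
All 21 rotations (rotation i = S[i:]+S[:i]):
  rot[0] = extraterrestrialrepe$
  rot[1] = xtraterrestrialrepe$e
  rot[2] = traterrestrialrepe$ex
  rot[3] = raterrestrialrepe$ext
  rot[4] = aterrestrialrepe$extr
  rot[5] = terrestrialrepe$extra
  rot[6] = errestrialrepe$extrat
  rot[7] = rrestrialrepe$extrate
  rot[8] = restrialrepe$extrater
  rot[9] = estrialrepe$extraterr
  rot[10] = strialrepe$extraterre
  rot[11] = trialrepe$extraterres
  rot[12] = rialrepe$extraterrest
  rot[13] = ialrepe$extraterrestr
  rot[14] = alrepe$extraterrestri
  rot[15] = lrepe$extraterrestria
  rot[16] = repe$extraterrestrial
  rot[17] = epe$extraterrestrialr
  rot[18] = pe$extraterrestrialre
  rot[19] = e$extraterrestrialrep
  rot[20] = $extraterrestrialrepe
Sorted (with $ < everything):
  sorted[0] = $extraterrestrialrepe  (last char: 'e')
  sorted[1] = alrepe$extraterrestri  (last char: 'i')
  sorted[2] = aterrestrialrepe$extr  (last char: 'r')
  sorted[3] = e$extraterrestrialrep  (last char: 'p')
  sorted[4] = epe$extraterrestrialr  (last char: 'r')
  sorted[5] = errestrialrepe$extrat  (last char: 't')
  sorted[6] = estrialrepe$extraterr  (last char: 'r')
  sorted[7] = extraterrestrialrepe$  (last char: '$')
  sorted[8] = ialrepe$extraterrestr  (last char: 'r')
  sorted[9] = lrepe$extraterrestria  (last char: 'a')
  sorted[10] = pe$extraterrestrialre  (last char: 'e')
  sorted[11] = raterrestrialrepe$ext  (last char: 't')
  sorted[12] = repe$extraterrestrial  (last char: 'l')
  sorted[13] = restrialrepe$extrater  (last char: 'r')
  sorted[14] = rialrepe$extraterrest  (last char: 't')
  sorted[15] = rrestrialrepe$extrate  (last char: 'e')
  sorted[16] = strialrepe$extraterre  (last char: 'e')
  sorted[17] = terrestrialrepe$extra  (last char: 'a')
  sorted[18] = traterrestrialrepe$ex  (last char: 'x')
  sorted[19] = trialrepe$extraterres  (last char: 's')
  sorted[20] = xtraterrestrialrepe$e  (last char: 'e')
Last column: eirprtr$raetlrteeaxse
Original string S is at sorted index 7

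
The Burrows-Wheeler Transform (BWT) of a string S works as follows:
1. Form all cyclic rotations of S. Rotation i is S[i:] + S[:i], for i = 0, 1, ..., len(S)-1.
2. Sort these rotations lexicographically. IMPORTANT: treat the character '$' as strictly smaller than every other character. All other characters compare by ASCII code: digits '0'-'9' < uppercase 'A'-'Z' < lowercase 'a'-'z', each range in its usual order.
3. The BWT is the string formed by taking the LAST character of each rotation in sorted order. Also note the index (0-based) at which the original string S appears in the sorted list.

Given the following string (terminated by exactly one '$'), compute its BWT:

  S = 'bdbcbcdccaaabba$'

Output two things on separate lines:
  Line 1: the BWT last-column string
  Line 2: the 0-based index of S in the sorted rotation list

All 16 rotations (rotation i = S[i:]+S[:i]):
  rot[0] = bdbcbcdccaaabba$
  rot[1] = dbcbcdccaaabba$b
  rot[2] = bcbcdccaaabba$bd
  rot[3] = cbcdccaaabba$bdb
  rot[4] = bcdccaaabba$bdbc
  rot[5] = cdccaaabba$bdbcb
  rot[6] = dccaaabba$bdbcbc
  rot[7] = ccaaabba$bdbcbcd
  rot[8] = caaabba$bdbcbcdc
  rot[9] = aaabba$bdbcbcdcc
  rot[10] = aabba$bdbcbcdcca
  rot[11] = abba$bdbcbcdccaa
  rot[12] = bba$bdbcbcdccaaa
  rot[13] = ba$bdbcbcdccaaab
  rot[14] = a$bdbcbcdccaaabb
  rot[15] = $bdbcbcdccaaabba
Sorted (with $ < everything):
  sorted[0] = $bdbcbcdccaaabba  (last char: 'a')
  sorted[1] = a$bdbcbcdccaaabb  (last char: 'b')
  sorted[2] = aaabba$bdbcbcdcc  (last char: 'c')
  sorted[3] = aabba$bdbcbcdcca  (last char: 'a')
  sorted[4] = abba$bdbcbcdccaa  (last char: 'a')
  sorted[5] = ba$bdbcbcdccaaab  (last char: 'b')
  sorted[6] = bba$bdbcbcdccaaa  (last char: 'a')
  sorted[7] = bcbcdccaaabba$bd  (last char: 'd')
  sorted[8] = bcdccaaabba$bdbc  (last char: 'c')
  sorted[9] = bdbcbcdccaaabba$  (last char: '$')
  sorted[10] = caaabba$bdbcbcdc  (last char: 'c')
  sorted[11] = cbcdccaaabba$bdb  (last char: 'b')
  sorted[12] = ccaaabba$bdbcbcd  (last char: 'd')
  sorted[13] = cdccaaabba$bdbcb  (last char: 'b')
  sorted[14] = dbcbcdccaaabba$b  (last char: 'b')
  sorted[15] = dccaaabba$bdbcbc  (last char: 'c')
Last column: abcaabadc$cbdbbc
Original string S is at sorted index 9

Answer: abcaabadc$cbdbbc
9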